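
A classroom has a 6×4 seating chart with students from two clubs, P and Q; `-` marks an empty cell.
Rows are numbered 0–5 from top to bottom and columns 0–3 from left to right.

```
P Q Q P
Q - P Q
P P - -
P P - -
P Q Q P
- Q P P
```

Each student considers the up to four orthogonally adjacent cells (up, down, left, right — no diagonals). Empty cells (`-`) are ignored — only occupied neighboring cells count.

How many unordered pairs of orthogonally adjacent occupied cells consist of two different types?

Scan each occupied cell's neighbors to the right and below so each pair is counted once.
Row 0: P(0,0)–Q(0,1)≠ P(0,0)–Q(1,0)≠ Q(0,1)–Q(0,2)= Q(0,2)–P(0,3)≠ Q(0,2)–P(1,2)≠ P(0,3)–Q(1,3)≠  → 5/6 unlike.
Row 1: Q(1,0)–P(2,0)≠ P(1,2)–Q(1,3)≠  → 2/2 unlike.
Row 2: P(2,0)–P(2,1)= P(2,0)–P(3,0)= P(2,1)–P(3,1)=  → 0/3 unlike.
Row 3: P(3,0)–P(3,1)= P(3,0)–P(4,0)= P(3,1)–Q(4,1)≠  → 1/3 unlike.
Row 4: P(4,0)–Q(4,1)≠ Q(4,1)–Q(4,2)= Q(4,1)–Q(5,1)= Q(4,2)–P(4,3)≠ Q(4,2)–P(5,2)≠ P(4,3)–P(5,3)=  → 3/6 unlike.
Row 5: Q(5,1)–P(5,2)≠ P(5,2)–P(5,3)=  → 1/2 unlike.
Total adjacent occupied pairs: 22; unlike-type pairs: 12.

12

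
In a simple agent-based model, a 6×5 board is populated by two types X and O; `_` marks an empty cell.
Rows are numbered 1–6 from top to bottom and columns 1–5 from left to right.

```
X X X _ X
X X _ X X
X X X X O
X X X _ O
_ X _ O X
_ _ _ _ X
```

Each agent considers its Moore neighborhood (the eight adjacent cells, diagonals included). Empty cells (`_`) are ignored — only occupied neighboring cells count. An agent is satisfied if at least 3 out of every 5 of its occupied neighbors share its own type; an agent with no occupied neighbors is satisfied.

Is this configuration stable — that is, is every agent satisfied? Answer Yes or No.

(1,1)X 3/3 ok
(1,2)X 4/4 ok
(1,3)X 3/3 ok
(1,5)X 2/2 ok
(2,1)X 5/5 ok
(2,2)X 7/7 ok
(2,4)X 5/6 ok
(2,5)X 3/4 ok
(3,1)X 5/5 ok
(3,2)X 7/7 ok
(3,3)X 6/6 ok
(3,4)X 4/6 ok
(3,5)O 1/4 unhappy
(4,1)X 4/4 ok
(4,2)X 6/6 ok
(4,3)X 5/6 ok
(4,5)O 2/4 unhappy
(5,2)X 3/3 ok
(5,4)O 1/4 unhappy
(5,5)X 1/3 unhappy
(6,5)X 1/2 unhappy
For instance (3,5) has only 1/4 same-type neighbors, below 3/5.

No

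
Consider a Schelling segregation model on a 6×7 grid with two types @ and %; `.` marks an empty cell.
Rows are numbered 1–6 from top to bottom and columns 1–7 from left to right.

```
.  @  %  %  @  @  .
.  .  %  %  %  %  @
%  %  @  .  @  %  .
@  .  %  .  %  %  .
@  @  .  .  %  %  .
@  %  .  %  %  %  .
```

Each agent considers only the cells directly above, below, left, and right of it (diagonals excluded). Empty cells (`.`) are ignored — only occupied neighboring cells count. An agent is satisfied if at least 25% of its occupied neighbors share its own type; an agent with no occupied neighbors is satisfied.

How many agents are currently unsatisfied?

6

Row 1: (1,2)@ 0/1 unhappy · (1,3)% 2/3 ok · (1,4)% 2/3 ok · (1,5)@ 1/3 ok · (1,6)@ 1/2 ok
Row 2: (2,3)% 2/3 ok · (2,4)% 3/3 ok · (2,5)% 2/4 ok · (2,6)% 2/4 ok · (2,7)@ 0/1 unhappy
Row 3: (3,1)% 1/2 ok · (3,2)% 1/2 ok · (3,3)@ 0/3 unhappy · (3,5)@ 0/3 unhappy · (3,6)% 2/3 ok
Row 4: (4,1)@ 1/2 ok · (4,3)% 0/1 unhappy · (4,5)% 2/3 ok · (4,6)% 3/3 ok
Row 5: (5,1)@ 3/3 ok · (5,2)@ 1/2 ok · (5,5)% 3/3 ok · (5,6)% 3/3 ok
Row 6: (6,1)@ 1/2 ok · (6,2)% 0/2 unhappy · (6,4)% 1/1 ok · (6,5)% 3/3 ok · (6,6)% 2/2 ok
Unsatisfied: (1,2), (2,7), (3,3), (3,5), (4,3), (6,2) — 6 in total.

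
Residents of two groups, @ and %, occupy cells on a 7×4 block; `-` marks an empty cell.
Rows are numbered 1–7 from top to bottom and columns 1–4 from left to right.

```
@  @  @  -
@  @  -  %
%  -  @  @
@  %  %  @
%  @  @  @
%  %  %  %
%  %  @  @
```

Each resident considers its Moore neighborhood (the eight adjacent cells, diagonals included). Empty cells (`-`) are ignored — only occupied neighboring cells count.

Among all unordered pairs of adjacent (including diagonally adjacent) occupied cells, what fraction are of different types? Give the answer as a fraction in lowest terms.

1/2

Scan each occupied cell's neighbors to the right and below (and the two forward diagonals) so each pair is counted once.
Row 1: @(1,1)–@(1,2)= @(1,1)–@(2,1)= @(1,1)–@(2,2)= @(1,2)–@(1,3)= @(1,2)–@(2,2)= @(1,2)–@(2,1)= @(1,3)–%(2,4)≠ @(1,3)–@(2,2)=  → 1/8 unlike.
Row 2: @(2,1)–@(2,2)= @(2,1)–%(3,1)≠ @(2,2)–@(3,3)= @(2,2)–%(3,1)≠ %(2,4)–@(3,4)≠ %(2,4)–@(3,3)≠  → 4/6 unlike.
Row 3: %(3,1)–@(4,1)≠ %(3,1)–%(4,2)= @(3,3)–@(3,4)= @(3,3)–%(4,3)≠ @(3,3)–@(4,4)= @(3,3)–%(4,2)≠ @(3,4)–@(4,4)= @(3,4)–%(4,3)≠  → 4/8 unlike.
Row 4: @(4,1)–%(4,2)≠ @(4,1)–%(5,1)≠ @(4,1)–@(5,2)= %(4,2)–%(4,3)= %(4,2)–@(5,2)≠ %(4,2)–@(5,3)≠ %(4,2)–%(5,1)= %(4,3)–@(4,4)≠ %(4,3)–@(5,3)≠ %(4,3)–@(5,4)≠ %(4,3)–@(5,2)≠ @(4,4)–@(5,4)= @(4,4)–@(5,3)=  → 8/13 unlike.
Row 5: %(5,1)–@(5,2)≠ %(5,1)–%(6,1)= %(5,1)–%(6,2)= @(5,2)–@(5,3)= @(5,2)–%(6,2)≠ @(5,2)–%(6,3)≠ @(5,2)–%(6,1)≠ @(5,3)–@(5,4)= @(5,3)–%(6,3)≠ @(5,3)–%(6,4)≠ @(5,3)–%(6,2)≠ @(5,4)–%(6,4)≠ @(5,4)–%(6,3)≠  → 9/13 unlike.
Row 6: %(6,1)–%(6,2)= %(6,1)–%(7,1)= %(6,1)–%(7,2)= %(6,2)–%(6,3)= %(6,2)–%(7,2)= %(6,2)–@(7,3)≠ %(6,2)–%(7,1)= %(6,3)–%(6,4)= %(6,3)–@(7,3)≠ %(6,3)–@(7,4)≠ %(6,3)–%(7,2)= %(6,4)–@(7,4)≠ %(6,4)–@(7,3)≠  → 5/13 unlike.
Row 7: %(7,1)–%(7,2)= %(7,2)–@(7,3)≠ @(7,3)–@(7,4)=  → 1/3 unlike.
Total adjacent occupied pairs: 64; unlike-type pairs: 32.
32/64 reduces to 1/2.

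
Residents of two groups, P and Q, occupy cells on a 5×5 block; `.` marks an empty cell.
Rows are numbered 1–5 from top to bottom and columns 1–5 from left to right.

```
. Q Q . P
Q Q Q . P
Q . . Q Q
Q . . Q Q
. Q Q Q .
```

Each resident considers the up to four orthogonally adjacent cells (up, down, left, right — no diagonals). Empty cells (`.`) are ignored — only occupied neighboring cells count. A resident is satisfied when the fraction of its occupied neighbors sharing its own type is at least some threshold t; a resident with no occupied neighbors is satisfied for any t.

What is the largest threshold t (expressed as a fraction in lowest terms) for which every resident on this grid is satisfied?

(1,2)Q 2/2
(1,3)Q 2/2
(1,5)P 1/1
(2,1)Q 2/2
(2,2)Q 3/3
(2,3)Q 2/2
(2,5)P 1/2
(3,1)Q 2/2
(3,4)Q 2/2
(3,5)Q 2/3
(4,1)Q 1/1
(4,4)Q 3/3
(4,5)Q 2/2
(5,2)Q 1/1
(5,3)Q 2/2
(5,4)Q 2/2
The smallest same-type fraction is 1/2 at (2,5), which reduces to 1/2. Any threshold above that leaves this resident unsatisfied.

1/2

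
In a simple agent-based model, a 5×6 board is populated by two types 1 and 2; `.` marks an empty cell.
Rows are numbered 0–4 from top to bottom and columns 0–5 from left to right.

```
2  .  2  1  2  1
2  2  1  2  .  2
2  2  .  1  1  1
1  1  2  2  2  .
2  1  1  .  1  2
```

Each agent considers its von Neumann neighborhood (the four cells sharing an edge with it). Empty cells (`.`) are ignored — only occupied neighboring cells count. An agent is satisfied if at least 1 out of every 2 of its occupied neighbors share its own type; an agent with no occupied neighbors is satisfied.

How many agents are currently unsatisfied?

14

(0,0)2 1/1 ✓
(0,2)2 0/2 ✗
(0,3)1 0/3 ✗
(0,4)2 0/2 ✗
(0,5)1 0/2 ✗
(1,0)2 3/3 ✓
(1,1)2 2/3 ✓
(1,2)1 0/3 ✗
(1,3)2 0/3 ✗
(1,5)2 0/2 ✗
(2,0)2 2/3 ✓
(2,1)2 2/3 ✓
(2,3)1 1/3 ✗
(2,4)1 2/3 ✓
(2,5)1 1/2 ✓
(3,0)1 1/3 ✗
(3,1)1 2/4 ✓
(3,2)2 1/3 ✗
(3,3)2 2/3 ✓
(3,4)2 1/3 ✗
(4,0)2 0/2 ✗
(4,1)1 2/3 ✓
(4,2)1 1/2 ✓
(4,4)1 0/2 ✗
(4,5)2 0/1 ✗
Unsatisfied: (0,2), (0,3), (0,4), (0,5), (1,2), (1,3), (1,5), (2,3), (3,0), (3,2), (3,4), (4,0), (4,4), (4,5) — 14 in total.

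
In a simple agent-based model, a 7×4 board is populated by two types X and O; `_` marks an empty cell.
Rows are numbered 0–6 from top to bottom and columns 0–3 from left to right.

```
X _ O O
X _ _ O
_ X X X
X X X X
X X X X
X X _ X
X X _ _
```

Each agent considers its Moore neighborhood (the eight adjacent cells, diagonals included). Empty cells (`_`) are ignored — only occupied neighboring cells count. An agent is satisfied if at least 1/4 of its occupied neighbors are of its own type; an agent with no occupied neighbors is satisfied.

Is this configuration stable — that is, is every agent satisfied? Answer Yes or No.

(0,0)X 1/1 satisfied
(0,2)O 2/2 satisfied
(0,3)O 2/2 satisfied
(1,0)X 2/2 satisfied
(1,3)O 2/4 satisfied
(2,1)X 5/5 satisfied
(2,2)X 5/6 satisfied
(2,3)X 3/4 satisfied
(3,0)X 4/4 satisfied
(3,1)X 7/7 satisfied
(3,2)X 8/8 satisfied
(3,3)X 5/5 satisfied
(4,0)X 5/5 satisfied
(4,1)X 7/7 satisfied
(4,2)X 7/7 satisfied
(4,3)X 4/4 satisfied
(5,0)X 5/5 satisfied
(5,1)X 6/6 satisfied
(5,3)X 2/2 satisfied
(6,0)X 3/3 satisfied
(6,1)X 3/3 satisfied
All meet the threshold, so the configuration is stable.

Yes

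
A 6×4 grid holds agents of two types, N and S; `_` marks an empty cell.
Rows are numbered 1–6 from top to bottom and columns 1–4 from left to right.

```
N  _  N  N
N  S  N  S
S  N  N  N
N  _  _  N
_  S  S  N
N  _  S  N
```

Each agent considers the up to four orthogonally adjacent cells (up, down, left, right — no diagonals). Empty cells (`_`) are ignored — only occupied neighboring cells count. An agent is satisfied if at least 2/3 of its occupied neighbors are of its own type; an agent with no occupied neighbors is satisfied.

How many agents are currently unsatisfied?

Row 1: (1,1)N 1/1 ok · (1,3)N 2/2 ok · (1,4)N 1/2 unhappy
Row 2: (2,1)N 1/3 unhappy · (2,2)S 0/3 unhappy · (2,3)N 2/4 unhappy · (2,4)S 0/3 unhappy
Row 3: (3,1)S 0/3 unhappy · (3,2)N 1/3 unhappy · (3,3)N 3/3 ok · (3,4)N 2/3 ok
Row 4: (4,1)N 0/1 unhappy · (4,4)N 2/2 ok
Row 5: (5,2)S 1/1 ok · (5,3)S 2/3 ok · (5,4)N 2/3 ok
Row 6: (6,1)N 0/0 ok · (6,3)S 1/2 unhappy · (6,4)N 1/2 unhappy
Unsatisfied: (1,4), (2,1), (2,2), (2,3), (2,4), (3,1), (3,2), (4,1), (6,3), (6,4) — 10 in total.

10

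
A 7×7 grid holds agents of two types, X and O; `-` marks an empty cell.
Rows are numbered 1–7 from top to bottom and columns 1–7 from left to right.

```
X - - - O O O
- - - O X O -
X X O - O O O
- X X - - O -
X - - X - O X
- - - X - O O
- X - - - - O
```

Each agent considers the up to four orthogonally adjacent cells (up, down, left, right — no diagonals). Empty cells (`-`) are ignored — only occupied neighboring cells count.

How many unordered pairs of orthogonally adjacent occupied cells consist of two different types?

8

Scan each occupied cell's neighbors to the right and below so each pair is counted once.
From row 1: 1 unlike of 4 pairs (running 1/4).
From row 2: 3 unlike of 4 pairs (running 4/8).
From row 3: 2 unlike of 7 pairs (running 6/15).
From row 4: 0 unlike of 2 pairs (running 6/17).
From row 5: 2 unlike of 4 pairs (running 8/21).
From row 6: 0 unlike of 2 pairs (running 8/23).
Total adjacent occupied pairs: 23; unlike-type pairs: 8.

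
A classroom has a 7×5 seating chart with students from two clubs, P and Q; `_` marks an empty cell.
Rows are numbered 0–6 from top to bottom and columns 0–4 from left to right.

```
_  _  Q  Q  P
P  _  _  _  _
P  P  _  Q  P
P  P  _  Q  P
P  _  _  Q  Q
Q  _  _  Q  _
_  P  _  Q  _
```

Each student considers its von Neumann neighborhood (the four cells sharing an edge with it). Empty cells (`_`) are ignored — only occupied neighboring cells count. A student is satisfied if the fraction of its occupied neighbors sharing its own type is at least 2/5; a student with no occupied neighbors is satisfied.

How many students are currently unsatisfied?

3

(0,2)Q 1/1 ok
(0,3)Q 1/2 ok
(0,4)P 0/1 unhappy
(1,0)P 1/1 ok
(2,0)P 3/3 ok
(2,1)P 2/2 ok
(2,3)Q 1/2 ok
(2,4)P 1/2 ok
(3,0)P 3/3 ok
(3,1)P 2/2 ok
(3,3)Q 2/3 ok
(3,4)P 1/3 unhappy
(4,0)P 1/2 ok
(4,3)Q 3/3 ok
(4,4)Q 1/2 ok
(5,0)Q 0/1 unhappy
(5,3)Q 2/2 ok
(6,1)P 0/0 ok
(6,3)Q 1/1 ok
Unsatisfied: (0,4), (3,4), (5,0) — 3 in total.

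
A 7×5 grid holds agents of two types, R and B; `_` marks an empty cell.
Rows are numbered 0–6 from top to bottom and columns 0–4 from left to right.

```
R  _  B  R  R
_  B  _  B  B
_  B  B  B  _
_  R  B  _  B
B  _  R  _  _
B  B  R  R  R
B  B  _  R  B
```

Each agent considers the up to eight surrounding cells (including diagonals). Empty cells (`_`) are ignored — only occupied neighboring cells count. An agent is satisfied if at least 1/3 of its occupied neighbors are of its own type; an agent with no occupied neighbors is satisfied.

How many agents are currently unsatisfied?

(0,0)R 0/1 ✗
(0,2)B 2/3 ✓
(0,3)R 1/4 ✗
(0,4)R 1/3 ✓
(1,1)B 3/4 ✓
(1,3)B 4/6 ✓
(1,4)B 2/4 ✓
(2,1)B 3/4 ✓
(2,2)B 5/6 ✓
(2,3)B 5/5 ✓
(3,1)R 1/5 ✗
(3,2)B 3/5 ✓
(3,4)B 1/1 ✓
(4,0)B 2/3 ✓
(4,2)R 3/5 ✓
(5,0)B 4/4 ✓
(5,1)B 4/6 ✓
(5,2)R 3/5 ✓
(5,3)R 4/5 ✓
(5,4)R 2/3 ✓
(6,0)B 3/3 ✓
(6,1)B 3/4 ✓
(6,3)R 3/4 ✓
(6,4)B 0/3 ✗
Unsatisfied: (0,0), (0,3), (3,1), (6,4) — 4 in total.

4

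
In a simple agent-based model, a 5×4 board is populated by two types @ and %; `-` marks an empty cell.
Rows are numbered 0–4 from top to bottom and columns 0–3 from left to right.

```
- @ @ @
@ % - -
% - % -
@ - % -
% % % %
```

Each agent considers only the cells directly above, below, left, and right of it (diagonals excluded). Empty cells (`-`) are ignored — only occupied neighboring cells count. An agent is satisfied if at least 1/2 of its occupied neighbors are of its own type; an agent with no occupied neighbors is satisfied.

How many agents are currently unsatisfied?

Row 0: (0,1)@ 1/2 ok · (0,2)@ 2/2 ok · (0,3)@ 1/1 ok
Row 1: (1,0)@ 0/2 unhappy · (1,1)% 0/2 unhappy
Row 2: (2,0)% 0/2 unhappy · (2,2)% 1/1 ok
Row 3: (3,0)@ 0/2 unhappy · (3,2)% 2/2 ok
Row 4: (4,0)% 1/2 ok · (4,1)% 2/2 ok · (4,2)% 3/3 ok · (4,3)% 1/1 ok
Unsatisfied: (1,0), (1,1), (2,0), (3,0) — 4 in total.

4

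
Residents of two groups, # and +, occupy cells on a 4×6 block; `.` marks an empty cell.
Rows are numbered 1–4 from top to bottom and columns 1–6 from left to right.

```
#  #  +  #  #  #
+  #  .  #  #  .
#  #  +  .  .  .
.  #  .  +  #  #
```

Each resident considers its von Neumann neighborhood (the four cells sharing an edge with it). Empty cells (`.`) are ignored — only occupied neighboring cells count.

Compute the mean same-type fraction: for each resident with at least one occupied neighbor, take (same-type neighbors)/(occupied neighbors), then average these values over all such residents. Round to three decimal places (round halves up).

0.603

Row 1: (1,1)# 1/2 · (1,2)# 2/3 · (1,3)+ 0/2 · (1,4)# 2/3 · (1,5)# 3/3 · (1,6)# 1/1
Row 2: (2,1)+ 0/3 · (2,2)# 2/3 · (2,4)# 2/2 · (2,5)# 2/2
Row 3: (3,1)# 1/2 · (3,2)# 3/4 · (3,3)+ 0/1
Row 4: (4,2)# 1/1 · (4,4)+ 0/1 · (4,5)# 1/2 · (4,6)# 1/1
Sum over 17 residents: 1/2 + 2/3 + 0/2 + 2/3 + 3/3 + 1/1 + 0/3 + 2/3 + 2/2 + 2/2 + 1/2 + 3/4 + 0/1 + 1/1 + 0/1 + 1/2 + 1/1 = 41/4; mean = 41/4 ÷ 17 = 41/68 = 0.602941… → 0.603.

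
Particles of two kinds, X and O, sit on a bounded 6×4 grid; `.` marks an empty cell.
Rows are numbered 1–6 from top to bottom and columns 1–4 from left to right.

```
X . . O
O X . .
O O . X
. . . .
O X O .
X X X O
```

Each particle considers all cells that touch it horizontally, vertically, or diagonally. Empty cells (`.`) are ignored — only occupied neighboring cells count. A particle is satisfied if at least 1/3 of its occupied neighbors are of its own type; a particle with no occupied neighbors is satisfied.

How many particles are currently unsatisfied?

3

Row 1: (1,1)X 1/2 ✓ · (1,4)O 0/0 ✓
Row 2: (2,1)O 2/4 ✓ · (2,2)X 1/4 ✗
Row 3: (3,1)O 2/3 ✓ · (3,2)O 2/3 ✓ · (3,4)X 0/0 ✓
Row 5: (5,1)O 0/3 ✗ · (5,2)X 3/5 ✓ · (5,3)O 1/4 ✗
Row 6: (6,1)X 2/3 ✓ · (6,2)X 3/5 ✓ · (6,3)X 2/4 ✓ · (6,4)O 1/2 ✓
Unsatisfied: (2,2), (5,1), (5,3) — 3 in total.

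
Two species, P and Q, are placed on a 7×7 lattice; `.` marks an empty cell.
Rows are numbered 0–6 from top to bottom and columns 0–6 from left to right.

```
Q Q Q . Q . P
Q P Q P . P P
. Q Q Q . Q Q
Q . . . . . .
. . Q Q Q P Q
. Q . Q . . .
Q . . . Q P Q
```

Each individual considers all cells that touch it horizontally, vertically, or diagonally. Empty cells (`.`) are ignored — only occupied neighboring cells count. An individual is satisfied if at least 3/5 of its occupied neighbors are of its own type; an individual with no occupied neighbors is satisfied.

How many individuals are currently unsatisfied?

Row 0: (0,0)Q 2/3 ✓ · (0,1)Q 4/5 ✓ · (0,2)Q 2/4 ✗ · (0,4)Q 0/2 ✗ · (0,6)P 2/2 ✓
Row 1: (1,0)Q 3/4 ✓ · (1,1)P 0/7 ✗ · (1,2)Q 5/7 ✓ · (1,3)P 0/5 ✗ · (1,5)P 2/5 ✗ · (1,6)P 2/4 ✗
Row 2: (2,1)Q 4/5 ✓ · (2,2)Q 3/5 ✓ · (2,3)Q 2/3 ✓ · (2,5)Q 1/3 ✗ · (2,6)Q 1/3 ✗
Row 3: (3,0)Q 1/1 ✓
Row 4: (4,2)Q 3/3 ✓ · (4,3)Q 3/3 ✓ · (4,4)Q 2/3 ✓ · (4,5)P 0/2 ✗ · (4,6)Q 0/1 ✗
Row 5: (5,1)Q 2/2 ✓ · (5,3)Q 4/4 ✓
Row 6: (6,0)Q 1/1 ✓ · (6,4)Q 1/2 ✗ · (6,5)P 0/2 ✗ · (6,6)Q 0/1 ✗
Unsatisfied: (0,2), (0,4), (1,1), (1,3), (1,5), (1,6), (2,5), (2,6), (4,5), (4,6), (6,4), (6,5), (6,6) — 13 in total.

13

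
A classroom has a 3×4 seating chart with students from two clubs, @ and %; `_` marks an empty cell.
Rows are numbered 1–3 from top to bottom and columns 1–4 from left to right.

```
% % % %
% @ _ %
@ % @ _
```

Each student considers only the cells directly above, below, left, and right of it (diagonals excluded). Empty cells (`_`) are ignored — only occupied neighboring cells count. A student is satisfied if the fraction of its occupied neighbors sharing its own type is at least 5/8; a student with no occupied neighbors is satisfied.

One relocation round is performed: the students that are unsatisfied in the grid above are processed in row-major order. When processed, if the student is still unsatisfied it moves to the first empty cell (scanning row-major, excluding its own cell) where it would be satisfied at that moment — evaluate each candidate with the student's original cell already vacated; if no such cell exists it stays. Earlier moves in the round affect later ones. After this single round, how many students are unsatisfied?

Initially unsatisfied (in order): (2,1), (2,2), (3,1), (3,2), (3,3).
  (2,1): no empty cell satisfies it; stays.
  (2,2): no empty cell satisfies it; stays.
  (3,1): no empty cell satisfies it; stays.
  (3,2): no empty cell satisfies it; stays.
  (3,3): no empty cell satisfies it; stays.
Resulting grid:
% % % %
% @ _ %
@ % @ _
Unsatisfied now: (2,1), (2,2), (3,1), (3,2), (3,3).

5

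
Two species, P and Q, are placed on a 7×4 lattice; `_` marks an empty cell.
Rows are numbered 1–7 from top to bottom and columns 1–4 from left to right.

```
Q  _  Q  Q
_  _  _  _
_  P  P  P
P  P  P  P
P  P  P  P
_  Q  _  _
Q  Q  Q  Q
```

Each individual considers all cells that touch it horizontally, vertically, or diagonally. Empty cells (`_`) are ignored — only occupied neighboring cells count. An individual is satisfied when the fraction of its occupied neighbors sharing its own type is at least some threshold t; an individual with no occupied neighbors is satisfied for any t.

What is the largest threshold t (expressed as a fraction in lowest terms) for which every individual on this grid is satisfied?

(1,1)Q — no occupied neighbors
(1,3)Q 1/1
(1,4)Q 1/1
(3,2)P 4/4
(3,3)P 5/5
(3,4)P 3/3
(4,1)P 4/4
(4,2)P 7/7
(4,3)P 8/8
(4,4)P 5/5
(5,1)P 3/4
(5,2)P 5/6
(5,3)P 5/6
(5,4)P 3/3
(6,2)Q 3/6
(7,1)Q 2/2
(7,2)Q 3/3
(7,3)Q 3/3
(7,4)Q 1/1
The smallest same-type fraction is 3/6 at (6,2), which reduces to 1/2. Any threshold above that leaves this individual unsatisfied.

1/2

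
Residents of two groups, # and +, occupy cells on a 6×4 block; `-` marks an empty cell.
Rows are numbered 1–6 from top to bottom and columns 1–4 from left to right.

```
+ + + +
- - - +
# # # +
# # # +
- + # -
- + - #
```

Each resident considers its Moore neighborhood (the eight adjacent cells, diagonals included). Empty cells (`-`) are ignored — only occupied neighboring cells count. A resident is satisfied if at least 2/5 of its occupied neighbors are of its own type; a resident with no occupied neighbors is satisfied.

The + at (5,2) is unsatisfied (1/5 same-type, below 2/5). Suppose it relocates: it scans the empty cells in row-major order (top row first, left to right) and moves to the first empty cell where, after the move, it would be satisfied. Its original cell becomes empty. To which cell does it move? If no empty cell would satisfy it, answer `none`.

Vacating (5,2). Empty cells in order:
  (2,1): 2/4 same-type → satisfied — stop here.

(2,1)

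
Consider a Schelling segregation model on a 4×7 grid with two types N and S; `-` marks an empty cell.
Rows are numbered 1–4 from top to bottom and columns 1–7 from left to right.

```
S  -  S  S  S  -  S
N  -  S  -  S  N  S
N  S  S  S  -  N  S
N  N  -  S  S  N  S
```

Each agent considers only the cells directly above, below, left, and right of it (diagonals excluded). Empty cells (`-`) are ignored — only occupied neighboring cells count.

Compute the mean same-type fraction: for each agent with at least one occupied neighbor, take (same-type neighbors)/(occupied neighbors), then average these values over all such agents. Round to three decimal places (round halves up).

0.689

Row 1: (1,1)S 0/1 · (1,3)S 2/2 · (1,4)S 2/2 · (1,5)S 2/2 · (1,7)S 1/1
Row 2: (2,1)N 1/2 · (2,3)S 2/2 · (2,5)S 1/2 · (2,6)N 1/3 · (2,7)S 2/3
Row 3: (3,1)N 2/3 · (3,2)S 1/3 · (3,3)S 3/3 · (3,4)S 2/2 · (3,6)N 2/3 · (3,7)S 2/3
Row 4: (4,1)N 2/2 · (4,2)N 1/2 · (4,4)S 2/2 · (4,5)S 1/2 · (4,6)N 1/3 · (4,7)S 1/2
Sum over 22 agents: 0/1 + 2/2 + 2/2 + 2/2 + 1/1 + 1/2 + 2/2 + 1/2 + 1/3 + 2/3 + 2/3 + 1/3 + 3/3 + 2/2 + 2/3 + 2/3 + 2/2 + 1/2 + 2/2 + 1/2 + 1/3 + 1/2 = 91/6; mean = 91/6 ÷ 22 = 91/132 = 0.689393… → 0.689.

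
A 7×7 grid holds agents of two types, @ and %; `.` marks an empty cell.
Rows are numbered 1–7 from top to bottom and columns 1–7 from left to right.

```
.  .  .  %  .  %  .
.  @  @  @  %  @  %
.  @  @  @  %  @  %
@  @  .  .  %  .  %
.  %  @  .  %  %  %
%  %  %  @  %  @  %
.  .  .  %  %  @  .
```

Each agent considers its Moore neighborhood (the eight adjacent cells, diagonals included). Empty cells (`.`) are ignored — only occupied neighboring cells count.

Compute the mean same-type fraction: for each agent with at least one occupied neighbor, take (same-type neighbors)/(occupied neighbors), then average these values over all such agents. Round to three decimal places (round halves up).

(1,4)% 1/3
(1,6)% 2/3
(2,2)@ 3/3
(2,3)@ 5/6
(2,4)@ 3/6
(2,5)% 3/7
(2,6)@ 1/6
(2,7)% 2/4
(3,2)@ 5/5
(3,3)@ 6/6
(3,4)@ 3/6
(3,5)% 2/6
(3,6)@ 1/7
(3,7)% 2/4
(4,1)@ 2/3
(4,2)@ 4/5
(4,5)% 3/5
(4,7)% 3/4
(5,2)% 3/6
(5,3)@ 2/5
(5,5)% 3/5
(5,6)% 6/7
(5,7)% 3/4
(6,1)% 2/2
(6,2)% 3/4
(6,3)% 3/5
(6,4)@ 1/6
(6,5)% 4/7
(6,6)@ 1/7
(6,7)% 2/4
(7,4)% 3/4
(7,5)% 2/5
(7,6)@ 1/4
Sum over 33 agents: 1/3 + 2/3 + 3/3 + 5/6 + 3/6 + 3/7 + 1/6 + 2/4 + 5/5 + 6/6 + 3/6 + 2/6 + 1/7 + 2/4 + 2/3 + 4/5 + 3/5 + 3/4 + 3/6 + 2/5 + 3/5 + 6/7 + 3/4 + 2/2 + 3/4 + 3/5 + 1/6 + 4/7 + 1/7 + 2/4 + 3/4 + 2/5 + 1/4 = 7963/420; mean = 7963/420 ÷ 33 = 7963/13860 = 0.574531… → 0.575.

0.575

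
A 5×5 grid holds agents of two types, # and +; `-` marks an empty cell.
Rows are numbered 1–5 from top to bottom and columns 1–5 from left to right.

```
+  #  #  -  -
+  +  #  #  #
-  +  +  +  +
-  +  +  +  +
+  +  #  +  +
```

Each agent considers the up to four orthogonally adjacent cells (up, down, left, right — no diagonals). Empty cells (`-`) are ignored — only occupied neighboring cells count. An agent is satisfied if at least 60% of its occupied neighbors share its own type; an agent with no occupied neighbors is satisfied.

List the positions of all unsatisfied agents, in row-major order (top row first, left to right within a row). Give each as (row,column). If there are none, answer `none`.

(1,1)+ 1/2 unhappy
(1,2)# 1/3 unhappy
(1,3)# 2/2 ok
(2,1)+ 2/2 ok
(2,2)+ 2/4 unhappy
(2,3)# 2/4 unhappy
(2,4)# 2/3 ok
(2,5)# 1/2 unhappy
(3,2)+ 3/3 ok
(3,3)+ 3/4 ok
(3,4)+ 3/4 ok
(3,5)+ 2/3 ok
(4,2)+ 3/3 ok
(4,3)+ 3/4 ok
(4,4)+ 4/4 ok
(4,5)+ 3/3 ok
(5,1)+ 1/1 ok
(5,2)+ 2/3 ok
(5,3)# 0/3 unhappy
(5,4)+ 2/3 ok
(5,5)+ 2/2 ok

(1,1), (1,2), (2,2), (2,3), (2,5), (5,3)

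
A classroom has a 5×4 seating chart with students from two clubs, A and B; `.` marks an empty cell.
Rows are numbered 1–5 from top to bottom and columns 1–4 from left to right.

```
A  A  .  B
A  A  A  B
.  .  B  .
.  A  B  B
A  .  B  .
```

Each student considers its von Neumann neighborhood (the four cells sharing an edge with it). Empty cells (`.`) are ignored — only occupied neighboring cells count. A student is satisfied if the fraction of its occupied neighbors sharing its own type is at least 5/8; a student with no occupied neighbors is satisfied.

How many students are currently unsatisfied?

4

Row 1: (1,1)A 2/2 ok · (1,2)A 2/2 ok · (1,4)B 1/1 ok
Row 2: (2,1)A 2/2 ok · (2,2)A 3/3 ok · (2,3)A 1/3 unhappy · (2,4)B 1/2 unhappy
Row 3: (3,3)B 1/2 unhappy
Row 4: (4,2)A 0/1 unhappy · (4,3)B 3/4 ok · (4,4)B 1/1 ok
Row 5: (5,1)A 0/0 ok · (5,3)B 1/1 ok
Unsatisfied: (2,3), (2,4), (3,3), (4,2) — 4 in total.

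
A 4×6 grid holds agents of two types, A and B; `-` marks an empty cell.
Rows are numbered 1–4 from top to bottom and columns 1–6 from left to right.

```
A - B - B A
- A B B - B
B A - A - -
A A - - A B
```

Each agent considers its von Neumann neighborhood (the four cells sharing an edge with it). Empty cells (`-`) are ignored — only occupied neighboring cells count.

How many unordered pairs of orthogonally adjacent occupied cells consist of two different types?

Scan each occupied cell's neighbors to the right and below so each pair is counted once.
From row 1: 2 unlike of 3 pairs (running 2/3).
From row 2: 2 unlike of 4 pairs (running 4/7).
From row 3: 2 unlike of 3 pairs (running 6/10).
From row 4: 1 unlike of 2 pairs (running 7/12).
Total adjacent occupied pairs: 12; unlike-type pairs: 7.

7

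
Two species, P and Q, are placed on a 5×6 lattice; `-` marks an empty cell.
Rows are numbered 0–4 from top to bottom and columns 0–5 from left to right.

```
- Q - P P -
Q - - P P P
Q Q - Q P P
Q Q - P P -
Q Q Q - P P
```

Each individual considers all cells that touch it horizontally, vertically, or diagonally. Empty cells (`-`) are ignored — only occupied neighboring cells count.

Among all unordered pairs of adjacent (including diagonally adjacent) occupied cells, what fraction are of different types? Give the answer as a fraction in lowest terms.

3/22

Scan each occupied cell's neighbors to the right and below (and the two forward diagonals) so each pair is counted once.
Row 0: Q(0,1)–Q(1,0)= P(0,3)–P(0,4)= P(0,3)–P(1,3)= P(0,3)–P(1,4)= P(0,4)–P(1,4)= P(0,4)–P(1,5)= P(0,4)–P(1,3)=  → 0/7 unlike.
Row 1: Q(1,0)–Q(2,0)= Q(1,0)–Q(2,1)= P(1,3)–P(1,4)= P(1,3)–Q(2,3)≠ P(1,3)–P(2,4)= P(1,4)–P(1,5)= P(1,4)–P(2,4)= P(1,4)–P(2,5)= P(1,4)–Q(2,3)≠ P(1,5)–P(2,5)= P(1,5)–P(2,4)=  → 2/11 unlike.
Row 2: Q(2,0)–Q(2,1)= Q(2,0)–Q(3,0)= Q(2,0)–Q(3,1)= Q(2,1)–Q(3,1)= Q(2,1)–Q(3,0)= Q(2,3)–P(2,4)≠ Q(2,3)–P(3,3)≠ Q(2,3)–P(3,4)≠ P(2,4)–P(2,5)= P(2,4)–P(3,4)= P(2,4)–P(3,3)= P(2,5)–P(3,4)=  → 3/12 unlike.
Row 3: Q(3,0)–Q(3,1)= Q(3,0)–Q(4,0)= Q(3,0)–Q(4,1)= Q(3,1)–Q(4,1)= Q(3,1)–Q(4,2)= Q(3,1)–Q(4,0)= P(3,3)–P(3,4)= P(3,3)–P(4,4)= P(3,3)–Q(4,2)≠ P(3,4)–P(4,4)= P(3,4)–P(4,5)=  → 1/11 unlike.
Row 4: Q(4,0)–Q(4,1)= Q(4,1)–Q(4,2)= P(4,4)–P(4,5)=  → 0/3 unlike.
Total adjacent occupied pairs: 44; unlike-type pairs: 6.
6/44 reduces to 3/22.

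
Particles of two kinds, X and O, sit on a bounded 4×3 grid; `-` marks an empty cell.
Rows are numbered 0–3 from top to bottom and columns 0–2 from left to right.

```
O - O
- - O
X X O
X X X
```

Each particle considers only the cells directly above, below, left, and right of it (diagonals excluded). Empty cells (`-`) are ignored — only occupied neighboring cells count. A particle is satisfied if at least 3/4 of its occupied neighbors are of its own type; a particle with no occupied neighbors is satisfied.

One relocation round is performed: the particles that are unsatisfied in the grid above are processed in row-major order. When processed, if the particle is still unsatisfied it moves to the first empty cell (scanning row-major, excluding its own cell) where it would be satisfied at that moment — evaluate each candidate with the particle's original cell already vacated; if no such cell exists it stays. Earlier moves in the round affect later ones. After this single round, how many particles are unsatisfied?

Initially unsatisfied (in order): (2,1), (2,2), (3,2).
  (2,1): no empty cell satisfies it; stays.
  (2,2) → (0,1).
  (3,2): now satisfied by earlier moves; stays.
Resulting grid:
O O O
- - O
X X -
X X X
All satisfied now.

0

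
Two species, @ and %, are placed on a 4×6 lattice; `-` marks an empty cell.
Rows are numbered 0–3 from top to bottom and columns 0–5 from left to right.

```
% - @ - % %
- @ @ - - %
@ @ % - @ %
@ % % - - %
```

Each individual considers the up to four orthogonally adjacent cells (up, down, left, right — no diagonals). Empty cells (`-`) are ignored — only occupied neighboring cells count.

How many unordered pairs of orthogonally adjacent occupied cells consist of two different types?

Scan each occupied cell's neighbors to the right and below so each pair is counted once.
From row 0: 0 unlike of 3 pairs (running 0/3).
From row 1: 1 unlike of 4 pairs (running 1/7).
From row 2: 3 unlike of 7 pairs (running 4/14).
From row 3: 1 unlike of 2 pairs (running 5/16).
Total adjacent occupied pairs: 16; unlike-type pairs: 5.

5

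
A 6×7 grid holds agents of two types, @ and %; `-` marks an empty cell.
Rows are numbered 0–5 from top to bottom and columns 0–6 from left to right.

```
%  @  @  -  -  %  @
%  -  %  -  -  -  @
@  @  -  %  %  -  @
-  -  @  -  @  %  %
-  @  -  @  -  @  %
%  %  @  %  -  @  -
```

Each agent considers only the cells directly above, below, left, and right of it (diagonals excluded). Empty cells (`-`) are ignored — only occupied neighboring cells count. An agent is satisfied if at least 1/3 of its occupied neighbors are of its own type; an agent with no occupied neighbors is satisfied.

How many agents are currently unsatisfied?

7

Row 0: (0,0)% 1/2 ok · (0,1)@ 1/2 ok · (0,2)@ 1/2 ok · (0,5)% 0/1 unhappy · (0,6)@ 1/2 ok
Row 1: (1,0)% 1/2 ok · (1,2)% 0/1 unhappy · (1,6)@ 2/2 ok
Row 2: (2,0)@ 1/2 ok · (2,1)@ 1/1 ok · (2,3)% 1/1 ok · (2,4)% 1/2 ok · (2,6)@ 1/2 ok
Row 3: (3,2)@ 0/0 ok · (3,4)@ 0/2 unhappy · (3,5)% 1/3 ok · (3,6)% 2/3 ok
Row 4: (4,1)@ 0/1 unhappy · (4,3)@ 0/1 unhappy · (4,5)@ 1/3 ok · (4,6)% 1/2 ok
Row 5: (5,0)% 1/1 ok · (5,1)% 1/3 ok · (5,2)@ 0/2 unhappy · (5,3)% 0/2 unhappy · (5,5)@ 1/1 ok
Unsatisfied: (0,5), (1,2), (3,4), (4,1), (4,3), (5,2), (5,3) — 7 in total.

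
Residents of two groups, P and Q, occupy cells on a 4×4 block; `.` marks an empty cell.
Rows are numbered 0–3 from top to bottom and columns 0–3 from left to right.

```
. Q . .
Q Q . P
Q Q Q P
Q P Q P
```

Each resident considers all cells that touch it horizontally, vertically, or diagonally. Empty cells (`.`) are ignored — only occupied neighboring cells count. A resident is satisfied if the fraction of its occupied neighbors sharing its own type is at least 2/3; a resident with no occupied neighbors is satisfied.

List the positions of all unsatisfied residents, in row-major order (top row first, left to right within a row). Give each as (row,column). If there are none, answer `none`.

(1,3), (2,2), (2,3), (3,1), (3,2), (3,3)

Row 0: (0,1)Q 2/2 ok
Row 1: (1,0)Q 4/4 ok · (1,1)Q 5/5 ok · (1,3)P 1/2 unhappy
Row 2: (2,0)Q 4/5 ok · (2,1)Q 6/7 ok · (2,2)Q 3/7 unhappy · (2,3)P 2/4 unhappy
Row 3: (3,0)Q 2/3 ok · (3,1)P 0/5 unhappy · (3,2)Q 2/5 unhappy · (3,3)P 1/3 unhappy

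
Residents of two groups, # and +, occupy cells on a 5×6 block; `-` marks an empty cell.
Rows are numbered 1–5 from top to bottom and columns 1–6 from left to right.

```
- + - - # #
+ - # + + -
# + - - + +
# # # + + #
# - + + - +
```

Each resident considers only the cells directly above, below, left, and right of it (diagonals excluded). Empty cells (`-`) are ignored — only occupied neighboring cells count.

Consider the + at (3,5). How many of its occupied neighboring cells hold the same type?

Occupied neighbors of (3,5): (2,5)=+, (4,5)=+, (3,6)=+.
Same type (+): 3 of 3.

3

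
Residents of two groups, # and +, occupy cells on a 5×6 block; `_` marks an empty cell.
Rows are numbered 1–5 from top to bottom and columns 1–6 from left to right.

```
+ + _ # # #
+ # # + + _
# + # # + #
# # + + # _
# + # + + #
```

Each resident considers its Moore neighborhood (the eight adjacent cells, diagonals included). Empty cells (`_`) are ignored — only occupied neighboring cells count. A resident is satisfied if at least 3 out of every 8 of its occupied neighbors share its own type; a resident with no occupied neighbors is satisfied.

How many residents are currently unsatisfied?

(1,1)+ 2/3 satisfied
(1,2)+ 2/4 satisfied
(1,4)# 2/4 satisfied
(1,5)# 2/4 satisfied
(1,6)# 1/2 satisfied
(2,1)+ 3/5 satisfied
(2,2)# 3/7 satisfied
(2,3)# 4/7 satisfied
(2,4)+ 2/7 not
(2,5)+ 2/7 not
(3,1)# 3/5 satisfied
(3,2)+ 2/8 not
(3,3)# 4/8 satisfied
(3,4)# 3/8 satisfied
(3,5)+ 3/6 satisfied
(3,6)# 1/3 not
(4,1)# 3/5 satisfied
(4,2)# 5/8 satisfied
(4,3)+ 4/8 satisfied
(4,4)+ 4/8 satisfied
(4,5)# 3/7 satisfied
(5,1)# 2/3 satisfied
(5,2)+ 1/5 not
(5,3)# 1/5 not
(5,4)+ 3/5 satisfied
(5,5)+ 2/4 satisfied
(5,6)# 1/2 satisfied
Unsatisfied: (2,4), (2,5), (3,2), (3,6), (5,2), (5,3) — 6 in total.

6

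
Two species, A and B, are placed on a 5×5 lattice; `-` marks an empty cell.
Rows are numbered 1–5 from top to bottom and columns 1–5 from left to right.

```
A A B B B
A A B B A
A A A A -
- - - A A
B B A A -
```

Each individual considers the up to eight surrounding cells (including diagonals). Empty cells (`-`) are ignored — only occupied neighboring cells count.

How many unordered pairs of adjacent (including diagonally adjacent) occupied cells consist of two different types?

Scan each occupied cell's neighbors to the right and below (and the two forward diagonals) so each pair is counted once.
Row 1: A(1,1)–A(1,2)= A(1,1)–A(2,1)= A(1,1)–A(2,2)= A(1,2)–B(1,3)≠ A(1,2)–A(2,2)= A(1,2)–B(2,3)≠ A(1,2)–A(2,1)= B(1,3)–B(1,4)= B(1,3)–B(2,3)= B(1,3)–B(2,4)= B(1,3)–A(2,2)≠ B(1,4)–B(1,5)= B(1,4)–B(2,4)= B(1,4)–A(2,5)≠ B(1,4)–B(2,3)= B(1,5)–A(2,5)≠ B(1,5)–B(2,4)=  → 5/17 unlike.
Row 2: A(2,1)–A(2,2)= A(2,1)–A(3,1)= A(2,1)–A(3,2)= A(2,2)–B(2,3)≠ A(2,2)–A(3,2)= A(2,2)–A(3,3)= A(2,2)–A(3,1)= B(2,3)–B(2,4)= B(2,3)–A(3,3)≠ B(2,3)–A(3,4)≠ B(2,3)–A(3,2)≠ B(2,4)–A(2,5)≠ B(2,4)–A(3,4)≠ B(2,4)–A(3,3)≠ A(2,5)–A(3,4)=  → 7/15 unlike.
Row 3: A(3,1)–A(3,2)= A(3,2)–A(3,3)= A(3,3)–A(3,4)= A(3,3)–A(4,4)= A(3,4)–A(4,4)= A(3,4)–A(4,5)=  → 0/6 unlike.
Row 4: A(4,4)–A(4,5)= A(4,4)–A(5,4)= A(4,4)–A(5,3)= A(4,5)–A(5,4)=  → 0/4 unlike.
Row 5: B(5,1)–B(5,2)= B(5,2)–A(5,3)≠ A(5,3)–A(5,4)=  → 1/3 unlike.
Total adjacent occupied pairs: 45; unlike-type pairs: 13.

13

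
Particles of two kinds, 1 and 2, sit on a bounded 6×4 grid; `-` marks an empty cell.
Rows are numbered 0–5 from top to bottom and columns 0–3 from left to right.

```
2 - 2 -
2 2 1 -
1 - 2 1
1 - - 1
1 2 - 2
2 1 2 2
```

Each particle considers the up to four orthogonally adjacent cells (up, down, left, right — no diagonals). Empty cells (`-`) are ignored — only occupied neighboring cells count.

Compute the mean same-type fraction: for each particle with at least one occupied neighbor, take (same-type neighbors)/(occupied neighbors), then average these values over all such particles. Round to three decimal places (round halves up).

0.412

Row 0: (0,0)2 1/1 · (0,2)2 0/1
Row 1: (1,0)2 2/3 · (1,1)2 1/2 · (1,2)1 0/3
Row 2: (2,0)1 1/2 · (2,2)2 0/2 · (2,3)1 1/2
Row 3: (3,0)1 2/2 · (3,3)1 1/2
Row 4: (4,0)1 1/3 · (4,1)2 0/2 · (4,3)2 1/2
Row 5: (5,0)2 0/2 · (5,1)1 0/3 · (5,2)2 1/2 · (5,3)2 2/2
Sum over 17 particles: 1/1 + 0/1 + 2/3 + 1/2 + 0/3 + 1/2 + 0/2 + 1/2 + 2/2 + 1/2 + 1/3 + 0/2 + 1/2 + 0/2 + 0/3 + 1/2 + 2/2 = 7; mean = 7 ÷ 17 = 7/17 = 0.411764… → 0.412.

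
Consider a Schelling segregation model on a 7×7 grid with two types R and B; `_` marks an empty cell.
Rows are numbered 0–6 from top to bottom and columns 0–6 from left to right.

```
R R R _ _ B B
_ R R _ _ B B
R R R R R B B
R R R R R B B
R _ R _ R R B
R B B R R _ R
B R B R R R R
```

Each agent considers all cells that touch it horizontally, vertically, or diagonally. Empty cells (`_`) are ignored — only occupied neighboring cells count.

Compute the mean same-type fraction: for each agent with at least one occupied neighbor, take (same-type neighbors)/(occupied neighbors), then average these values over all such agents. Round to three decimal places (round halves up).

0.796

Row 0: (0,0)R 2/2 · (0,1)R 4/4 · (0,2)R 3/3 · (0,5)B 3/3 · (0,6)B 3/3
Row 1: (1,1)R 7/7 · (1,2)R 6/6 · (1,5)B 5/6 · (1,6)B 5/5
Row 2: (2,0)R 4/4 · (2,1)R 7/7 · (2,2)R 7/7 · (2,3)R 6/6 · (2,4)R 3/6 · (2,5)B 5/7 · (2,6)B 5/5
Row 3: (3,0)R 4/4 · (3,1)R 7/7 · (3,2)R 6/6 · (3,3)R 7/7 · (3,4)R 5/7 · (3,5)B 4/8 · (3,6)B 4/5
Row 4: (4,0)R 3/4 · (4,2)R 4/6 · (4,4)R 5/6 · (4,5)R 4/7 · (4,6)B 2/4
Row 5: (5,0)R 2/4 · (5,1)B 3/7 · (5,2)B 2/6 · (5,3)R 5/7 · (5,4)R 6/6 · (5,6)R 3/4
Row 6: (6,0)B 1/3 · (6,1)R 1/5 · (6,2)B 2/5 · (6,3)R 3/5 · (6,4)R 4/4 · (6,5)R 4/4 · (6,6)R 2/2
Sum over 41 agents: 2/2 + 4/4 + 3/3 + 3/3 + 3/3 + 7/7 + 6/6 + 5/6 + 5/5 + 4/4 + 7/7 + 7/7 + 6/6 + 3/6 + 5/7 + 5/5 + 4/4 + 7/7 + 6/6 + 7/7 + 5/7 + 4/8 + 4/5 + 3/4 + 4/6 + 5/6 + 4/7 + 2/4 + 2/4 + 3/7 + 2/6 + 5/7 + 6/6 + 3/4 + 1/3 + 1/5 + 2/5 + 3/5 + 4/4 + 4/4 + 2/2 = 457/14; mean = 457/14 ÷ 41 = 457/574 = 0.796167… → 0.796.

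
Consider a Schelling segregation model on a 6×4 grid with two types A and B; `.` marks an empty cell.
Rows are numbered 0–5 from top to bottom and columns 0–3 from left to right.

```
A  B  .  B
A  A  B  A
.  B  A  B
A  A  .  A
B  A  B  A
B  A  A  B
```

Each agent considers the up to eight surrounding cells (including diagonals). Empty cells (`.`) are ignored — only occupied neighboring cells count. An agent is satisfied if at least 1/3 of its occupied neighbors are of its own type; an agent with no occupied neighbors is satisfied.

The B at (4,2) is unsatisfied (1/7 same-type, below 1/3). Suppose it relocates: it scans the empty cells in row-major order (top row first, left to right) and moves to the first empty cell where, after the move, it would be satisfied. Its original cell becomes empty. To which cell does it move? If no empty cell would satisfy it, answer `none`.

Vacating (4,2). Empty cells in order:
  (0,2): 3/5 same-type → satisfied — stop here.

(0,2)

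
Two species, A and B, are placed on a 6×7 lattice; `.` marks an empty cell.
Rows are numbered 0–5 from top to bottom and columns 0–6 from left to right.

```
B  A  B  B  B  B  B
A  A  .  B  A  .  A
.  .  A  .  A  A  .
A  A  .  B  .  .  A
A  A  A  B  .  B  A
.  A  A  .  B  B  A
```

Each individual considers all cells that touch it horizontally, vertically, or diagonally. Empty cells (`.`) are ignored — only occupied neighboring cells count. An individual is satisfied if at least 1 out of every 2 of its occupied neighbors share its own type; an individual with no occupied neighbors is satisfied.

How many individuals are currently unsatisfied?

Row 0: (0,0)B 0/3 not · (0,1)A 2/4 satisfied · (0,2)B 2/4 satisfied · (0,3)B 3/4 satisfied · (0,4)B 3/4 satisfied · (0,5)B 2/4 satisfied · (0,6)B 1/2 satisfied
Row 1: (1,0)A 2/3 satisfied · (1,1)A 3/5 satisfied · (1,3)B 3/6 satisfied · (1,4)A 2/6 not · (1,6)A 1/3 not
Row 2: (2,2)A 2/4 satisfied · (2,4)A 2/4 satisfied · (2,5)A 4/4 satisfied
Row 3: (3,0)A 3/3 satisfied · (3,1)A 5/5 satisfied · (3,3)B 1/4 not · (3,6)A 2/3 satisfied
Row 4: (4,0)A 4/4 satisfied · (4,1)A 6/6 satisfied · (4,2)A 4/6 satisfied · (4,3)B 2/4 satisfied · (4,5)B 2/5 not · (4,6)A 2/4 satisfied
Row 5: (5,1)A 4/4 satisfied · (5,2)A 3/4 satisfied · (5,4)B 3/3 satisfied · (5,5)B 2/4 satisfied · (5,6)A 1/3 not
Unsatisfied: (0,0), (1,4), (1,6), (3,3), (4,5), (5,6) — 6 in total.

6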